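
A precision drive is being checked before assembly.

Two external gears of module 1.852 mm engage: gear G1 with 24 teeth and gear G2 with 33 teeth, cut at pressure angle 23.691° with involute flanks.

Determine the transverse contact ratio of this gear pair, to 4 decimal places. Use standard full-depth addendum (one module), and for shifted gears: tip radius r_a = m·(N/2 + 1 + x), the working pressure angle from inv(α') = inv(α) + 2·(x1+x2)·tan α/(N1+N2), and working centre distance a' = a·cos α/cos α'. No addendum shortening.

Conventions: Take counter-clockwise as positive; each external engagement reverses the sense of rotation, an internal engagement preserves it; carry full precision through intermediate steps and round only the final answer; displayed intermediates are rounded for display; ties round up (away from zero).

topology: single-mesh involute geometry — m = 1.852, 24T/33T pair
base radii: r_b1 = 20.351088, r_b2 = 27.982747
tip radii: r_a1 = 24.076000, r_a2 = 32.410000
no profile shift: α' = α, a' = a
action lengths: √(r_a1²−r_b1²) = 12.864174, √(r_a2²−r_b2²) = 16.351575
base pitch p_b = π·m·cos α = 5.327902
CR = (12.864174 + 16.351575 − 52.782000·sin 23.69100°)/5.327902 = 1.502980
contact ratio ≈ 1.5030

1.5030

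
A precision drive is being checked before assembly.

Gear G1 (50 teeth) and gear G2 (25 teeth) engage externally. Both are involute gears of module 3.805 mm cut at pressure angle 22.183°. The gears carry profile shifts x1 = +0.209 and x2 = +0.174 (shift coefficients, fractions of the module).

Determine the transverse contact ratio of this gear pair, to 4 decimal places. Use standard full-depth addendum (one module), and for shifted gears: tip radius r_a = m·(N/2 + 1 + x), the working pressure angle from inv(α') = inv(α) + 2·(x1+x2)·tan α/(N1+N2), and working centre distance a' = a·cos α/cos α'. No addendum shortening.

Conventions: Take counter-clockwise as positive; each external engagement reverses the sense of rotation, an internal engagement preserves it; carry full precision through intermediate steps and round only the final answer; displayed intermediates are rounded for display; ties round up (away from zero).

single-mesh involute tooth geometry (50T engaging 25T at module 3.805)
base radii: r_b1 = 88.084100, r_b2 = 44.042050
tip radii: r_a1 = 99.725245, r_a2 = 52.029570
inv(α') = inv(22.183°) + 2·(+0.209+0.174)·tan α/(50+25) = 0.02474443  ⇒  α' = 23.52555°
a' = a·cos α / cos α' = 142.6875·cos 22.183°/cos 23.52555° = 144.103744
action lengths: √(r_a1²−r_b1²) = 46.758057, √(r_a2²−r_b2²) = 27.701516
base pitch p_b = π·m·cos α = 11.068974
CR = (46.758057 + 27.701516 − 144.103744·sin 23.52555°)/11.068974 = 1.530350
contact ratio ≈ 1.5304

1.5304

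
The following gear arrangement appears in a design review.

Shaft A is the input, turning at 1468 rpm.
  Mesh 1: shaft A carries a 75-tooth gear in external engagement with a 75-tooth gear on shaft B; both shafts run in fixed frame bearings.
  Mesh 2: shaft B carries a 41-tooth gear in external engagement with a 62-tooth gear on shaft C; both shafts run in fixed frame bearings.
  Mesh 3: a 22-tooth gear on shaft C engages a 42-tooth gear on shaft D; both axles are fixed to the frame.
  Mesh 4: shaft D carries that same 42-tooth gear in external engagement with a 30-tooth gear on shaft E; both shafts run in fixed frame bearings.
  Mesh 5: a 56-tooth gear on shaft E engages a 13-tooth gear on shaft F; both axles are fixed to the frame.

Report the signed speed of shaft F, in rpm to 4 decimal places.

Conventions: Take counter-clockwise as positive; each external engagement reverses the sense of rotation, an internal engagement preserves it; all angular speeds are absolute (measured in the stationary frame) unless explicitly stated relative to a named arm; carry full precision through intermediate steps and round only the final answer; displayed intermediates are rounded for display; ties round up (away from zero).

class = fixed-axis compound train [5 meshes; 5 ratios multiply, 5 sense flips]
mesh 1 [75T→75T]: ω = 1468.0000×75/75 = 1468.0000 rpm, sense flips to −
mesh 2 [41T→62T]: ω = 1468.0000×41/62 = 970.7742 rpm, sense flips to +
mesh 3 [22T→42T]: ω = 970.7742×22/42 = 508.5008 rpm, sense flips to −
mesh 4 [42T→30T]: ω = 508.5008×42/30 = 711.9011 rpm, sense flips to +
mesh 5 [56T→13T]: ω = 711.9011×56/13 = 3066.6508 rpm, sense flips to −
signed output speed = -3066.6508 rpm

-3066.6508 rpm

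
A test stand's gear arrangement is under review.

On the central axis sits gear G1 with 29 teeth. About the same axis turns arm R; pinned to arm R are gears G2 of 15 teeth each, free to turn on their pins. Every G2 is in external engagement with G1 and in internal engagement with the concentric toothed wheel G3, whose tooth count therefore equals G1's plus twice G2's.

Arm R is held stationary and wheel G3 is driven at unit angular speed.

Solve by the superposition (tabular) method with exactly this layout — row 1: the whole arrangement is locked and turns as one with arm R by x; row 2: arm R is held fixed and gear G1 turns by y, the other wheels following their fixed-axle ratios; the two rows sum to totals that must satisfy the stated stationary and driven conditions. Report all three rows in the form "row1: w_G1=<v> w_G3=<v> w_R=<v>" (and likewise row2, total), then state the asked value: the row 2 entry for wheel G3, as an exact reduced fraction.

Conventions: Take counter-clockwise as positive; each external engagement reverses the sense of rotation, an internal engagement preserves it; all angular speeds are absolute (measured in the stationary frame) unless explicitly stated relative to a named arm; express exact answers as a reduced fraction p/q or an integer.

planetary set (29T centre, 15T on arm, 59T internal) — Willis relation
superposition row 1 [locked train]: every member turns x
row 2: sun turns y, ring = −(29/59)·y, arm 0
boundary: total ω_arm = x = 0 and total ω_ring = x − (29/59)·y = 1  ⇒  y = -59/29, x = 0
row 2 ring = −(29/59)·(-59/29) = 1
totals (row 1 + row 2): sun 0 + (-59/29) = -59/29, ring 0 + 1 = 1, arm 0 + 0 = 0
asked cell (row2, ring) = 1

row1: w_G1=0 w_G3=0 w_R=0
row2: w_G1=-59/29 w_G3=1 w_R=0
total: w_G1=-59/29 w_G3=1 w_R=0
asked value: 1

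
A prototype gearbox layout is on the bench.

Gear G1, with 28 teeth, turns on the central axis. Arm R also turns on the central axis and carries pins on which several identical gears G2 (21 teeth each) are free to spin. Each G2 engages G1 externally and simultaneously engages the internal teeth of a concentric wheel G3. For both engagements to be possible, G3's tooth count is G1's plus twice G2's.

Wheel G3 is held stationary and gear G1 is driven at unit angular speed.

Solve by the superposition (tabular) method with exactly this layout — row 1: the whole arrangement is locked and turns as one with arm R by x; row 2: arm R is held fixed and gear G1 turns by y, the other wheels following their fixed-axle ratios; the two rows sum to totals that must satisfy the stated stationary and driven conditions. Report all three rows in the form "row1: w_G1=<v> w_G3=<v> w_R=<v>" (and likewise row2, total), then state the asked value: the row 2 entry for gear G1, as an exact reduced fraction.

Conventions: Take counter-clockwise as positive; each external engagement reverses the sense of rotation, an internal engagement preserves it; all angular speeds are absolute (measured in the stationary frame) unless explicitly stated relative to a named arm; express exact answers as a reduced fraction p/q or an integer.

planetary set (28T centre, 21T on arm, 70T internal) — Willis relation
row 1 (train locked, turned with arm): all members turn x
row 2 (arm held, sun turns y): ω_ring = −(28/70)·y, ω_arm = 0
boundary: total ω_ring = x − (28/70)·y = 0 and total ω_sun = x + y = 1  ⇒  y = 5/7, x = 2/7
row 2 ring = −(28/70)·5/7 = -2/7
totals (row 1 + row 2): sun 2/7 + 5/7 = 1, ring 2/7 + (-2/7) = 0, arm 2/7 + 0 = 2/7
asked cell (row2, sun) = 5/7

row1: w_G1=2/7 w_G3=2/7 w_R=2/7
row2: w_G1=5/7 w_G3=-2/7 w_R=0
total: w_G1=1 w_G3=0 w_R=2/7
asked value: 5/7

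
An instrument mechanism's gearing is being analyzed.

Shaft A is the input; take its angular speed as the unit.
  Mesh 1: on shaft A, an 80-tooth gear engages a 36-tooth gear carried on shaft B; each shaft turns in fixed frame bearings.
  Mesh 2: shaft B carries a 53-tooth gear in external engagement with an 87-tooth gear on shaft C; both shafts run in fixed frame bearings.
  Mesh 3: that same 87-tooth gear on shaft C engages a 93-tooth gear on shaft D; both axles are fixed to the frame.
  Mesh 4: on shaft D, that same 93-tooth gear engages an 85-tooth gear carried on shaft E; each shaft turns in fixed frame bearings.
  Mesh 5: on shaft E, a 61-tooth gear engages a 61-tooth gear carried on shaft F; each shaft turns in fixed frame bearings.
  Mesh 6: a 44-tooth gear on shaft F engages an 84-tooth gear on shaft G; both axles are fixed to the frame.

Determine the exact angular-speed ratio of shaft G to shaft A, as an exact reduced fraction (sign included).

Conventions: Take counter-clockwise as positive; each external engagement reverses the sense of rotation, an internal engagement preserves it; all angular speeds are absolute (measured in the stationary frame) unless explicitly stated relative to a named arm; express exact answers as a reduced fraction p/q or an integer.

class = fixed-axis compound train [6 meshes; 6 ratios multiply, 6 sense flips]
mesh 1 [80T→36T]: running ratio 20/9, sense −
mesh 2 [53T→87T]: running ratio 1060/783, sense +
mesh 3 [87T→93T]: running ratio 1060/837, sense −
mesh 4 [93T→85T]: running ratio 212/153, sense +
mesh 5 [61T→61T]: running ratio 212/153, sense −
mesh 6 [44T→84T]: running ratio 2332/3213, sense +
ω_out/ω_in = 2332/3213

2332/3213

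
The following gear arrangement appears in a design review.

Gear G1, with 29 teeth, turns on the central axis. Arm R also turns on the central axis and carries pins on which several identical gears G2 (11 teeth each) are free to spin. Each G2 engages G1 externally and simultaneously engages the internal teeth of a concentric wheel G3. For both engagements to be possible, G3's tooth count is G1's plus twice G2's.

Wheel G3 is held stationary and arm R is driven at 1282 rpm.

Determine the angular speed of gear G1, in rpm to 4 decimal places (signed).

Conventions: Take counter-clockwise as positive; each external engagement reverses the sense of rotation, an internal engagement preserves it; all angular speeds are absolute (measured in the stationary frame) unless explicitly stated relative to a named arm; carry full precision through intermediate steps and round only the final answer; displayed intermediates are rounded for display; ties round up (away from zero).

+3536.5517 rpm

planetary set (29T centre, 11T on arm, 51T internal) — Willis relation
normalise by the input: solve with ω_arm = 1, then scale by 1282 rpm
ring teeth: 29 + 2·11 = 51
29(ω_sun−ω_arm) = −51(ω_ring−ω_arm),  ω_ring = 0, ω_arm = 1
ω_sun = 1 − (51/29)(0−1) = 80/29
scale: ω_sun = 80/29 × 1282 rpm = +3536.5517 rpm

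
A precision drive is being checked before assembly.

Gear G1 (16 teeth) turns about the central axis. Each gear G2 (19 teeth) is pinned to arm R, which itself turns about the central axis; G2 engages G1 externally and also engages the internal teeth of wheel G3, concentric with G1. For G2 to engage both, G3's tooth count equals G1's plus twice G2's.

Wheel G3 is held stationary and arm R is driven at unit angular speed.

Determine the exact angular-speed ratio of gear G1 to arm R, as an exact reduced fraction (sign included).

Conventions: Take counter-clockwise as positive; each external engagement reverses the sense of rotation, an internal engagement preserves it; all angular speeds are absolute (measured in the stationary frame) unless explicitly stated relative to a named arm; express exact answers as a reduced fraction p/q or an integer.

35/8

planetary set (16T centre, 19T on arm, 54T internal) — Willis relation
ring teeth: 16 + 2·19 = 54
16(ω_sun−ω_arm) = −54(ω_ring−ω_arm),  ω_ring = 0, ω_arm = 1
ω_sun = 1 − (54/16)(0−1) = 35/8
ω_out/ω_in = 35/8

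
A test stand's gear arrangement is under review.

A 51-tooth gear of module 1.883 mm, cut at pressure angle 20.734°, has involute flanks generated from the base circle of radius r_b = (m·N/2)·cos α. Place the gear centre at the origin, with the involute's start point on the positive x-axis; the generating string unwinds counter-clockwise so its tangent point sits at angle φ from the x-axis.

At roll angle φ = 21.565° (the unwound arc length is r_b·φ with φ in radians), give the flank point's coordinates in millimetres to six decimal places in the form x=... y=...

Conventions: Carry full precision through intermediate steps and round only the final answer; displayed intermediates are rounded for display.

x=47.975689 y=0.786874

topology: single-mesh involute geometry — m = 1.883, N = 51
pitch radius r_p = m·N/2 = 1.883·51/2 = 48.016500
base radius r_b = r_p·cos α = 48.016500·cos 20.734° = 44.906669
roll angle φ = 21.565° = 0.37638025 rad
x = r_b·(cos φ + φ·sin φ) = 47.975689
y = r_b·(sin φ − φ·cos φ) = 0.786874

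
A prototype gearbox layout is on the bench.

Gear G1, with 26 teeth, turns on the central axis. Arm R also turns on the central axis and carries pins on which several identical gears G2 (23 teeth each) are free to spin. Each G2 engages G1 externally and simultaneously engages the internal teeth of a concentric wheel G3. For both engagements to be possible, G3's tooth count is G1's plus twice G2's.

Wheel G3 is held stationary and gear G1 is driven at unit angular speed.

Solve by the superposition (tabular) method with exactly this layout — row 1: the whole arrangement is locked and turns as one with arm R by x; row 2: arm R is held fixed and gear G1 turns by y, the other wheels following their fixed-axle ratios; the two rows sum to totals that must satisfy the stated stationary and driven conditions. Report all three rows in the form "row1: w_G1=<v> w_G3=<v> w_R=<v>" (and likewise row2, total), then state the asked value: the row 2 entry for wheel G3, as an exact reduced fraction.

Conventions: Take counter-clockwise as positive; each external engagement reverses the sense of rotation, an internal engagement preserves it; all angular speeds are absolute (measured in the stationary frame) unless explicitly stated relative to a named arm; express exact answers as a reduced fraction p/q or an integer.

row1: w_G1=13/49 w_G3=13/49 w_R=13/49
row2: w_G1=36/49 w_G3=-13/49 w_R=0
total: w_G1=1 w_G3=0 w_R=13/49
asked value: -13/49

planetary set (26T centre, 23T on arm, 72T internal) — Willis relation
row 1 — lock + rotate with arm: ω_sun = ω_ring = ω_arm = x
row 2 (arm held, sun turns y): ω_ring = −(26/72)·y, ω_arm = 0
boundary: total ω_ring = x − (26/72)·y = 0 and total ω_sun = x + y = 1  ⇒  y = 36/49, x = 13/49
row 2 ring = −(26/72)·36/49 = -13/49
totals (row 1 + row 2): sun 13/49 + 36/49 = 1, ring 13/49 + (-13/49) = 0, arm 13/49 + 0 = 13/49
asked cell (row2, ring) = -13/49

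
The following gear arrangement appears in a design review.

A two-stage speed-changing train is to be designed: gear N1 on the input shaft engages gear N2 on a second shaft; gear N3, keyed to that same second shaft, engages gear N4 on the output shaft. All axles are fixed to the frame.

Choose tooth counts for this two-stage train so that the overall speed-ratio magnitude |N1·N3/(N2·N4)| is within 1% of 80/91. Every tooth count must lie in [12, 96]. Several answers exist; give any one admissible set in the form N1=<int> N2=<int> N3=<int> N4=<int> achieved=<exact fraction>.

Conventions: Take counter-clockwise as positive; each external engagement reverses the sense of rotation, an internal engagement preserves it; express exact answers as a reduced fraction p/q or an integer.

2-stage fixed-axis compound train for ratio 80/91
target = 80/91 in lowest terms: an exact hit needs N1·N3 = k·80 and N2·N4 = k·91 for one integer k, every count in [12, 96]; additionally prefer no 1:1 stage (N1 ≠ N2, N3 ≠ N4)
k = 1…2: no 1:1-free in-range split of k·80 and k·91 into factor pairs; take k = 3
k = 3: N1·N3 = 240 = 12·20, N2·N4 = 273 = 13·21
achieved = 12·20/(13·21) = 80/91; |achieved − target| = 0 ≤ 4/455 ✓

N1=12 N2=13 N3=20 N4=21 achieved=80/91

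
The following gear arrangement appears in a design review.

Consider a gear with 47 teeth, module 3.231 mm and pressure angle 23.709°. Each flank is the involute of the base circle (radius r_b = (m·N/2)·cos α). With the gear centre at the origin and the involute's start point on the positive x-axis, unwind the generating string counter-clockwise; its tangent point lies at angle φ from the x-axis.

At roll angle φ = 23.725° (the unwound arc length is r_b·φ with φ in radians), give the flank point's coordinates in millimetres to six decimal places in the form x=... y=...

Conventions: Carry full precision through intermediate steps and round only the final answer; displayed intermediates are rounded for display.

single-mesh involute tooth geometry (47T wheel at module 3.231)
pitch radius r_p = m·N/2 = 3.231·47/2 = 75.928500
base radius r_b = r_p·cos α = 75.928500·cos 23.709° = 69.520092
roll angle φ = 23.725° = 0.41407937 rad
x = r_b·(cos φ + φ·sin φ) = 75.227054
y = r_b·(sin φ − φ·cos φ) = 1.617242

x=75.227054 y=1.617242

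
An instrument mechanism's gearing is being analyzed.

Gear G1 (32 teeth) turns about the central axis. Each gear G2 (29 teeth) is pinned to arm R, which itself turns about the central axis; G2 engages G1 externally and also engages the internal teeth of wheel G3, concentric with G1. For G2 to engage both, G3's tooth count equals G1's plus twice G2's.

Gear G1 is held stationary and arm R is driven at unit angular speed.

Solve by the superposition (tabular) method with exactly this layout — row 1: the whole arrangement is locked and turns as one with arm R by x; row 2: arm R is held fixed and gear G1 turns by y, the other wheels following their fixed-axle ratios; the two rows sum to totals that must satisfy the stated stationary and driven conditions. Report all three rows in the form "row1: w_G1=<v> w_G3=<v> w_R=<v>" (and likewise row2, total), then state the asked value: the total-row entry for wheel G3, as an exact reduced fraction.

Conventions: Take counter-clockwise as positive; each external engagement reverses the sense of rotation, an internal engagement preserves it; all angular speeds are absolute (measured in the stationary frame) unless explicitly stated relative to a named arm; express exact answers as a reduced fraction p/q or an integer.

recognized (axles ride arm R): planetary set, 32/29/90 teeth
row 1: whole set turns with the arm by x
row 2 (arm held, sun turns y): ω_ring = −(32/90)·y, ω_arm = 0
boundary: total ω_sun = x + y = 0 and total ω_arm = x = 1  ⇒  y = -1, x = 1
row 2 ring = −(32/90)·(-1) = 16/45
totals (row 1 + row 2): sun 1 + (-1) = 0, ring 1 + 16/45 = 61/45, arm 1 + 0 = 1
asked cell (total, ring) = 61/45

row1: w_G1=1 w_G3=1 w_R=1
row2: w_G1=-1 w_G3=16/45 w_R=0
total: w_G1=0 w_G3=61/45 w_R=1
asked value: 61/45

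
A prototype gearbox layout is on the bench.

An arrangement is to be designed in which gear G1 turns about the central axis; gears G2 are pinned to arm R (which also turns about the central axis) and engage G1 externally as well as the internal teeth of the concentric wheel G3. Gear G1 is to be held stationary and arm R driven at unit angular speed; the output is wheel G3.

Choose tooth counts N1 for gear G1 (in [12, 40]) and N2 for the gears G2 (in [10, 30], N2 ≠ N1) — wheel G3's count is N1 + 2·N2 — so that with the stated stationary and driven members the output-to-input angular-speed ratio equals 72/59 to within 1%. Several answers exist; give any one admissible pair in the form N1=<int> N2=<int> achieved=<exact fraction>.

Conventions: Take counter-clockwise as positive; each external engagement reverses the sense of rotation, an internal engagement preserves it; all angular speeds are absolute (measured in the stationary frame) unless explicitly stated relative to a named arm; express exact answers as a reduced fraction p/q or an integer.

topology: planetary set — design target 72/59, arm = carrier (Willis)
Willis with ω_sun = 0: ω_ring/ω_arm = (N1+N3)/N3; set equal to 72/59  ⇒  N3/N1 = 1/(72/59 − 1) = 59/13
N3 = N1 + 2·N2  ⇒  N2/N1 = (N3/N1 − 1)/2 = (59/13 − 1)/2 = 23/13
smallest multiple with N1 ≥ 12 and N2 ≥ 10: k = 1  ⇒  N1 = 1·13 = 13, N2 = 1·23 = 23 (N1 ≤ 40, N2 ≤ 30, N2 ≠ N1 ✓), N3 = 13 + 2·23 = 59
check: (N1+N3)/N3 with N1 = 13, N3 = 59 gives 72/59; |achieved − target| = 0 ≤ 18/1475 ✓

N1=13 N2=23 achieved=72/59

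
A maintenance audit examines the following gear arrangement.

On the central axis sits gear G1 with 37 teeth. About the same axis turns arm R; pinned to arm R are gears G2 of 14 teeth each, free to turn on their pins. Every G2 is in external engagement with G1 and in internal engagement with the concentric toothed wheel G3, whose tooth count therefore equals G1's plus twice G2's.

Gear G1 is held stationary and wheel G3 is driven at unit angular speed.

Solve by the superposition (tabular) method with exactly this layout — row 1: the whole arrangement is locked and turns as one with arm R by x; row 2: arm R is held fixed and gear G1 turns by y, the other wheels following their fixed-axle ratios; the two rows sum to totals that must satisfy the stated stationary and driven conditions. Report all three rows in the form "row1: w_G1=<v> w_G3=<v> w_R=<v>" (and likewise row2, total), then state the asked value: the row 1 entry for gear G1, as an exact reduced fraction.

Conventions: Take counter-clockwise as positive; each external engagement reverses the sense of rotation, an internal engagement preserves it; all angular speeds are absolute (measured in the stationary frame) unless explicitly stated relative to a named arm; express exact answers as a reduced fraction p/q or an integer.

topology: planetary set — G1 37T / G2 14T / G3 65T, arm = carrier (Willis)
superposition row 1 [locked train]: every member turns x
superposition row 2 [arm held]: sun y, ring −(37/65)·y, arm 0
boundary: total ω_sun = x + y = 0 and total ω_ring = x − (37/65)·y = 1  ⇒  y = -65/102, x = 65/102
row 2 ring = −(37/65)·(-65/102) = 37/102
totals (row 1 + row 2): sun 65/102 + (-65/102) = 0, ring 65/102 + 37/102 = 1, arm 65/102 + 0 = 65/102
asked cell (row1, sun) = 65/102

row1: w_G1=65/102 w_G3=65/102 w_R=65/102
row2: w_G1=-65/102 w_G3=37/102 w_R=0
total: w_G1=0 w_G3=1 w_R=65/102
asked value: 65/102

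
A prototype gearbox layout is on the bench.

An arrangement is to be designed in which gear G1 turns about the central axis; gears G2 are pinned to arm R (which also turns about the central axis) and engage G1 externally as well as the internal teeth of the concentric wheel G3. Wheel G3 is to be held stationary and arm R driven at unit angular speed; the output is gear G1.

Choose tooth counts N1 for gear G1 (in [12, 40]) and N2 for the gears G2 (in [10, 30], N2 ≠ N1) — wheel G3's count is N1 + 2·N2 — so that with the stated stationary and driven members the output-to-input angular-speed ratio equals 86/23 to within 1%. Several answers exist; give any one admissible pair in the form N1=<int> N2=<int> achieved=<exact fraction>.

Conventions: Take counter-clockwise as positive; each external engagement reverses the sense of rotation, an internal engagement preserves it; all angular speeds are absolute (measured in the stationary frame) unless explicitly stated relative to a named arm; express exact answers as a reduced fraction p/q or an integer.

N1=23 N2=20 achieved=86/23

planetary set to be sized for 86/23 (Willis relation)
Willis with ω_ring = 0: ω_sun/ω_arm = (N1+N3)/N1; set equal to 86/23  ⇒  N3/N1 = 86/23 − 1 = 63/23
N3 = N1 + 2·N2  ⇒  N2/N1 = (N3/N1 − 1)/2 = (63/23 − 1)/2 = 20/23
smallest multiple with N1 ≥ 12 and N2 ≥ 10: k = 1  ⇒  N1 = 1·23 = 23, N2 = 1·20 = 20 (N1 ≤ 40, N2 ≤ 30, N2 ≠ N1 ✓), N3 = 23 + 2·20 = 63
check: (N1+N3)/N1 with N1 = 23, N3 = 63 gives 86/23; |achieved − target| = 0 ≤ 43/1150 ✓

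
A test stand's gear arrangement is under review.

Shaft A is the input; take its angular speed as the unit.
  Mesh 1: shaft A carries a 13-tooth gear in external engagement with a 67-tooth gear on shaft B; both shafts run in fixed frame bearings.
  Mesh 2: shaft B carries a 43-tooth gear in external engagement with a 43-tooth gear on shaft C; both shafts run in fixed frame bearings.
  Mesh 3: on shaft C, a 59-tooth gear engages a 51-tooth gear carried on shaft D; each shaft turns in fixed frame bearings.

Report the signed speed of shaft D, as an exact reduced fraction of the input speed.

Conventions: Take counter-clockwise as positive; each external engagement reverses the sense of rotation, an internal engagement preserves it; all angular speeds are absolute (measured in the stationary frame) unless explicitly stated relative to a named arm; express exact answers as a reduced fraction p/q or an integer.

-767/3417

3-mesh fixed-axis compound train (all bearings frame-fixed)
mesh 1 [13T→67T]: |ω|/ω_in = 1×13/67 = 13/67, sense flips to −
mesh 2 [43T→43T]: |ω|/ω_in = (13/67)×43/43 = 13/67, sense flips to +
mesh 3 [59T→51T]: |ω|/ω_in = (13/67)×59/51 = 767/3417, sense flips to −
signed output speed (× input speed) = -767/3417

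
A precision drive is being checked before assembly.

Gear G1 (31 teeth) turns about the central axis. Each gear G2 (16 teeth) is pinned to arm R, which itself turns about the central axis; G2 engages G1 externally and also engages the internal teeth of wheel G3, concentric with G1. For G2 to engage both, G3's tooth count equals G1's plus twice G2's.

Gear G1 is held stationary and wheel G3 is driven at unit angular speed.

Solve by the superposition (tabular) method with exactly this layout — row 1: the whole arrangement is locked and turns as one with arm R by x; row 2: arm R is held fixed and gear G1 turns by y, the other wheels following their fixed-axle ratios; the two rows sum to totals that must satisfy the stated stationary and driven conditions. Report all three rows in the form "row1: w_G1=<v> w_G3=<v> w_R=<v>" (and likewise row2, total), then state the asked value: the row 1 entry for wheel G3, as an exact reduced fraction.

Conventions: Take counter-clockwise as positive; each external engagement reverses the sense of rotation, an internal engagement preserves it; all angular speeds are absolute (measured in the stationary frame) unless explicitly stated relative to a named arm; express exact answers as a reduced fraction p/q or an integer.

row1: w_G1=63/94 w_G3=63/94 w_R=63/94
row2: w_G1=-63/94 w_G3=31/94 w_R=0
total: w_G1=0 w_G3=1 w_R=63/94
asked value: 63/94

topology: planetary set — G1 31T / G2 16T / G3 63T, arm = carrier (Willis)
row 1 (train locked, turned with arm): all members turn x
row 2 — arm fixed, fixed-axis ratios: sun y, ring −(31/63)·y, arm 0
boundary: total ω_sun = x + y = 0 and total ω_ring = x − (31/63)·y = 1  ⇒  y = -63/94, x = 63/94
row 2 ring = −(31/63)·(-63/94) = 31/94
totals (row 1 + row 2): sun 63/94 + (-63/94) = 0, ring 63/94 + 31/94 = 1, arm 63/94 + 0 = 63/94
asked cell (row1, ring) = 63/94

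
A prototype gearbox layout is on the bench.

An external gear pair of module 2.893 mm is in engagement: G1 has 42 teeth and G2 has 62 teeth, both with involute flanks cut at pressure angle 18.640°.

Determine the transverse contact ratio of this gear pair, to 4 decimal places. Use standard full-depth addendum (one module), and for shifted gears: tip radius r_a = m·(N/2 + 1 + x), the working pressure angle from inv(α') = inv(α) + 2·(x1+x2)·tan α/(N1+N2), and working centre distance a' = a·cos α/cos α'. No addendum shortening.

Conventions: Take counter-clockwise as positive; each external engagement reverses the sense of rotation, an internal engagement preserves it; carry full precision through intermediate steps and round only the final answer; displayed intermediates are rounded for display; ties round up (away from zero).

single-mesh involute tooth geometry (42T engaging 62T at module 2.893)
base radii: r_b1 = 57.566232, r_b2 = 84.978723
tip radii: r_a1 = 63.646000, r_a2 = 92.576000
no profile shift: α' = α, a' = a
action lengths: √(r_a1²−r_b1²) = 27.146680, √(r_a2²−r_b2²) = 36.727814
base pitch p_b = π·m·cos α = 8.611888
CR = (27.146680 + 36.727814 − 150.436000·sin 18.64000°)/8.611888 = 1.833745
contact ratio ≈ 1.8337

1.8337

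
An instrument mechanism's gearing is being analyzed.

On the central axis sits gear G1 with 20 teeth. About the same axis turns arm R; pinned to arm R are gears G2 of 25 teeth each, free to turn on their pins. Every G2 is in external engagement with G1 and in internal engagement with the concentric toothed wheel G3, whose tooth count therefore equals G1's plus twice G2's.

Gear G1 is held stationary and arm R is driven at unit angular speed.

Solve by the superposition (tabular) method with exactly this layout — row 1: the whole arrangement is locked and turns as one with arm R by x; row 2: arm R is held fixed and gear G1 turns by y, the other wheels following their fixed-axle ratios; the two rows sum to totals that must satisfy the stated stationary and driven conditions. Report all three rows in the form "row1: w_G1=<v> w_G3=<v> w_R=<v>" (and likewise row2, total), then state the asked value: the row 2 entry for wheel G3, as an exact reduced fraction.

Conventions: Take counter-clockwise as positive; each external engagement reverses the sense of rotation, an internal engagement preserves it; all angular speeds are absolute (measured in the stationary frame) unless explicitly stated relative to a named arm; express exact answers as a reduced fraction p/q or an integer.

class = planetary set [G3 = 20+2·25 = 70; Willis about the carrier]
row 1: whole set turns with the arm by x
row 2: sun turns y, ring = −(20/70)·y, arm 0
boundary: total ω_sun = x + y = 0 and total ω_arm = x = 1  ⇒  y = -1, x = 1
row 2 ring = −(20/70)·(-1) = 2/7
totals (row 1 + row 2): sun 1 + (-1) = 0, ring 1 + 2/7 = 9/7, arm 1 + 0 = 1
asked cell (row2, ring) = 2/7

row1: w_G1=1 w_G3=1 w_R=1
row2: w_G1=-1 w_G3=2/7 w_R=0
total: w_G1=0 w_G3=9/7 w_R=1
asked value: 2/7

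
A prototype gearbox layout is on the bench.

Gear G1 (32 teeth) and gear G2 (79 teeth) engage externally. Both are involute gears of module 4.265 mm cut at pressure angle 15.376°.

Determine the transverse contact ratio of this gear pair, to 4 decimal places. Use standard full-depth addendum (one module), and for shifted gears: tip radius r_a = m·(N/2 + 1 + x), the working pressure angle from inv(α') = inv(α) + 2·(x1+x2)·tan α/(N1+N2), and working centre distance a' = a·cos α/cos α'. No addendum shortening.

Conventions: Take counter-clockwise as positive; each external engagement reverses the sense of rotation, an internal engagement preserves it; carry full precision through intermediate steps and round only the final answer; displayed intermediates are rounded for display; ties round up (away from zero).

2.0462

single-mesh involute tooth geometry (32T engaging 79T at module 4.265)
base radii: r_b1 = 65.797455, r_b2 = 162.437468
tip radii: r_a1 = 72.505000, r_a2 = 172.732500
no profile shift: α' = α, a' = a
action lengths: √(r_a1²−r_b1²) = 30.457674, √(r_a2²−r_b2²) = 58.741685
base pitch p_b = π·m·cos α = 12.919300
CR = (30.457674 + 58.741685 − 236.707500·sin 15.37600°)/12.919300 = 2.046228
contact ratio ≈ 2.0462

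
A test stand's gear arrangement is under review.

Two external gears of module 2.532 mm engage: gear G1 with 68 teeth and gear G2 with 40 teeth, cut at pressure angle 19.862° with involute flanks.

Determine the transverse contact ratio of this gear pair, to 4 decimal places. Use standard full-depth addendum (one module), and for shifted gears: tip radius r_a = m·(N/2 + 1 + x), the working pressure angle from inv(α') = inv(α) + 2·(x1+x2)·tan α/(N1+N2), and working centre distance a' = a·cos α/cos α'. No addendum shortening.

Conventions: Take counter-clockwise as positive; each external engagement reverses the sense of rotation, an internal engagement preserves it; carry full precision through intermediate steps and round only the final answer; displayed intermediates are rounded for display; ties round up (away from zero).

topology: single-mesh involute geometry — m = 2.532, 68T/40T pair
base radii: r_b1 = 80.966941, r_b2 = 47.627612
tip radii: r_a1 = 88.620000, r_a2 = 53.172000
no profile shift: α' = α, a' = a
action lengths: √(r_a1²−r_b1²) = 36.025809, √(r_a2²−r_b2²) = 23.640477
base pitch p_b = π·m·cos α = 7.481328
CR = (36.025809 + 23.640477 − 136.728000·sin 19.86200°)/7.481328 = 1.766016
contact ratio ≈ 1.7660

1.7660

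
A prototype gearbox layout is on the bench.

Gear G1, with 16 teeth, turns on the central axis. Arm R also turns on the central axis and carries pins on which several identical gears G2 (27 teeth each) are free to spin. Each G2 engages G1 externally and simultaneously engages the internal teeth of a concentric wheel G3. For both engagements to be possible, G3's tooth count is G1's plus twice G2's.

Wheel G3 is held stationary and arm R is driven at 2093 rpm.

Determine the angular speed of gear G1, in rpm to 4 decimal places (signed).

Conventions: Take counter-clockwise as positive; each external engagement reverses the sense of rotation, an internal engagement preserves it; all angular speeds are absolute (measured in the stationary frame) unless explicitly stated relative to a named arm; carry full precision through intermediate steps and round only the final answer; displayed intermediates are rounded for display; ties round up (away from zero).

planetary set (16T centre, 27T on arm, 70T internal) — Willis relation
normalise by the input: solve with ω_arm = 1, then scale by 2093 rpm
ring teeth: 16 + 2·27 = 70
16(ω_sun−ω_arm) = −70(ω_ring−ω_arm),  ω_ring = 0, ω_arm = 1
ω_sun = 1 − (70/16)(0−1) = 43/8
scale: ω_sun = 43/8 × 2093 rpm = +11249.8750 rpm

+11249.8750 rpm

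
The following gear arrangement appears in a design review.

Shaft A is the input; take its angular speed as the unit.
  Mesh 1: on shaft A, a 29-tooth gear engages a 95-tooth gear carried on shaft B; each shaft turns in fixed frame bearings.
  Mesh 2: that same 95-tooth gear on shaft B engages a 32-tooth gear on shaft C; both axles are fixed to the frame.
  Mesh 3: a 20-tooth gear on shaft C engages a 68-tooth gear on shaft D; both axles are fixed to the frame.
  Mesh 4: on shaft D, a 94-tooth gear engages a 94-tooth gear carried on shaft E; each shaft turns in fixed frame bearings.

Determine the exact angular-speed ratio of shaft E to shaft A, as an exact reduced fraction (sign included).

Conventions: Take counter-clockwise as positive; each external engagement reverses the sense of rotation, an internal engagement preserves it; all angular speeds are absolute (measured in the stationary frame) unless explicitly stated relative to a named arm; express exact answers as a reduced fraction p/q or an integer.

class = fixed-axis compound train [4 meshes; 4 ratios multiply, 4 sense flips]
mesh 1 [29T→95T]: running ratio 29/95, sense −
mesh 2 [95T→32T]: running ratio 29/32, sense +
mesh 3 [20T→68T]: running ratio 145/544, sense −
mesh 4 [94T→94T]: running ratio 145/544, sense +
ω_out/ω_in = 145/544

145/544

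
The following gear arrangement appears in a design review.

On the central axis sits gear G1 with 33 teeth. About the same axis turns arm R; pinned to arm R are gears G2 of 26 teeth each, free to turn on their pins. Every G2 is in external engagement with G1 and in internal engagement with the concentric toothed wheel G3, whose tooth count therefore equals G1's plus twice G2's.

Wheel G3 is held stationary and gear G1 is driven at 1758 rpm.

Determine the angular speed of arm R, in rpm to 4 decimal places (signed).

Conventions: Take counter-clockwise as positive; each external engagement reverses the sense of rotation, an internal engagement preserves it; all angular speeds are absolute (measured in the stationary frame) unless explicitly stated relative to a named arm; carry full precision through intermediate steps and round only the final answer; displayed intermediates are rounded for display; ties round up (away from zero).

+491.6441 rpm

planetary set (33T centre, 26T on arm, 85T internal) — Willis relation
normalise by the input: solve with ω_sun = 1, then scale by 1758 rpm
ring teeth: 33 + 2·26 = 85
33(ω_sun−ω_arm) = −85(ω_ring−ω_arm),  ω_ring = 0, ω_sun = 1
33(1−ω_arm) = −85(0−ω_arm)  ⇒  118·ω_arm = 33  ⇒  ω_arm = 33/118
scale: ω_arm = 33/118 × 1758 rpm = +491.6441 rpm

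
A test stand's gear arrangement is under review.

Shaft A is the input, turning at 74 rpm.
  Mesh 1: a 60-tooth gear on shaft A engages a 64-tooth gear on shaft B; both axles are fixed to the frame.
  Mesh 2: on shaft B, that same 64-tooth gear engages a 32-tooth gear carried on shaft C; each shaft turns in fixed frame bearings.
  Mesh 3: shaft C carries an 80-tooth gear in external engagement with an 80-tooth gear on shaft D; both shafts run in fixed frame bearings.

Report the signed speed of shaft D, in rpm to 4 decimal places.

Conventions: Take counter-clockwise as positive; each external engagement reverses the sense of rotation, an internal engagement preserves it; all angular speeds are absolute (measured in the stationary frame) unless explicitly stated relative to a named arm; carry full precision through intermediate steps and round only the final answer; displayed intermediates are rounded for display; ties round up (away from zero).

-138.7500 rpm

recognized (4 fixed axles, 3 meshes): fixed-axis compound train
mesh 1 [60T→64T]: ω = 74.0000×60/64 = 69.3750 rpm, sense flips to −
mesh 2 [64T→32T]: ω = 69.3750×64/32 = 138.7500 rpm, sense flips to +
mesh 3 [80T→80T]: ω = 138.7500×80/80 = 138.7500 rpm, sense flips to −
signed output speed = -138.7500 rpm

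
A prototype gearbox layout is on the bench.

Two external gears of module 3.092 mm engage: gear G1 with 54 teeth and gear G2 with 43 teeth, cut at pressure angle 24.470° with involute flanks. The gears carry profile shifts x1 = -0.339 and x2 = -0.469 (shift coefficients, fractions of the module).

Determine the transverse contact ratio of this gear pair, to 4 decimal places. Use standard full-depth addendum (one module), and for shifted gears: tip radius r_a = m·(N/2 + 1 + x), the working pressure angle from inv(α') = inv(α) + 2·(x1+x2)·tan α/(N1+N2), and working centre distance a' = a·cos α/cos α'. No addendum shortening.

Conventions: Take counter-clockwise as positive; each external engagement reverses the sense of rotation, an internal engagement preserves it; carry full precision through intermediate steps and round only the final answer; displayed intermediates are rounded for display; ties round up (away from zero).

class = single-mesh tooth geometry [involute pair 54T × 43T, m = 3.092]
base radii: r_b1 = 75.985323, r_b2 = 60.506832
tip radii: r_a1 = 85.527812, r_a2 = 68.119852
inv(α') = inv(24.470°) + 2·(-0.339-0.469)·tan α/(54+43) = 0.02043022  ⇒  α' = 22.13126°
a' = a·cos α / cos α' = 149.9620·cos 24.470°/cos 22.13126° = 147.348300
action lengths: √(r_a1²−r_b1²) = 39.258595, √(r_a2²−r_b2²) = 31.292772
base pitch p_b = π·m·cos α = 8.841294
CR = (39.258595 + 31.292772 − 147.348300·sin 22.13126°)/8.841294 = 1.701209
contact ratio ≈ 1.7012

1.7012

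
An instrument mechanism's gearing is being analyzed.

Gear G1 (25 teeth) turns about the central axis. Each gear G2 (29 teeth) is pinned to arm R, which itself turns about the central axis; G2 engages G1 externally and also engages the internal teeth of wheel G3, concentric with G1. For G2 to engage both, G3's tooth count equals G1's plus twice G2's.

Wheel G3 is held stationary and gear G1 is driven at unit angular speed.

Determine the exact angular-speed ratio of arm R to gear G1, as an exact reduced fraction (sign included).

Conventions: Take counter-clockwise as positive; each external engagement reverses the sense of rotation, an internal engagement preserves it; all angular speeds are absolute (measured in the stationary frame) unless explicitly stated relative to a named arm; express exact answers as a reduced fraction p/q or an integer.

25/108

topology: planetary set — G1 25T / G2 29T / G3 83T, arm = carrier (Willis)
ring teeth: 25 + 2·29 = 83
25(ω_sun−ω_arm) = −83(ω_ring−ω_arm),  ω_ring = 0, ω_sun = 1
25(1−ω_arm) = −83(0−ω_arm)  ⇒  108·ω_arm = 25  ⇒  ω_arm = 25/108
ω_out/ω_in = 25/108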